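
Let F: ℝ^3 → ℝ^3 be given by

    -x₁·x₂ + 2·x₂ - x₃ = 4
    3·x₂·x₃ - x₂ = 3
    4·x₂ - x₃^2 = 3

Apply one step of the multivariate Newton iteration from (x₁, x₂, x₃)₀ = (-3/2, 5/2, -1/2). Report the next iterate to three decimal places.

At (-3/2, 5/2, -1/2): F = (5.250, -9.250, 6.750).
Jacobian J = [[-x₂, -x₁ + 2, -1], [0, 3·x₃ - 1, 3·x₂], [0, 4, -2·x₃]].
At the point, J = [[-2.500, 3.500, -1.000], [0.000, -2.500, 7.500], [0.000, 4.000, 1.000]] (det J = 81.250).
Solving J·Δ = −F gives Δ = (-0.727, -1.842, 0.619).
Then the next iterate is (x₁, x₂, x₃)₁ = (-2.227, 0.658, 0.119).

(-2.227, 0.658, 0.119)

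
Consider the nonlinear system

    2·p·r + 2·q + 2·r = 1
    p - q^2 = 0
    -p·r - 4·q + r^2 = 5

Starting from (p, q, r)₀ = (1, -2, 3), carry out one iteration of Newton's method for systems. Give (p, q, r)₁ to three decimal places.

At (1, -2, 3): F = (7.000, -3.000, 9.000).
Jacobian J = [[2·r, 2, 2·p + 2], [1, -2·q, 0], [-r, -4, -p + 2·r]].
At the point, J = [[6.000, 2.000, 4.000], [1.000, 4.000, 0.000], [-3.000, -4.000, 5.000]] (det J = 142.000).
Solving J·Δ = −F gives Δ = (-0.521, 0.880, -1.408).
Then the next iterate is (p, q, r)₁ = (0.479, -1.120, 1.592).

(0.479, -1.120, 1.592)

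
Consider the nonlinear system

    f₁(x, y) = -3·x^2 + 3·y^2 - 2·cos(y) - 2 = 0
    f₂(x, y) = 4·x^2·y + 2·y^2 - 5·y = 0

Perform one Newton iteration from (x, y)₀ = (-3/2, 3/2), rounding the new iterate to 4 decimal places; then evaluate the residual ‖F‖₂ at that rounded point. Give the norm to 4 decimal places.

2.4293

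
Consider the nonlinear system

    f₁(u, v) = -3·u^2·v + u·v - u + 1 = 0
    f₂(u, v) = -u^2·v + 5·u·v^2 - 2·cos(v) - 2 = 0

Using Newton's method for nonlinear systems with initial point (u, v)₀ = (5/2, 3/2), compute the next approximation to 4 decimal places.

(1.6195, 1.0997)

At (5/2, 3/2): F = (-25.8750, 16.608526).
Jacobian J = [[-6·u·v + v - 1, -3·u^2 + u], [-2·u·v + 5·v^2, -u^2 + 10·u·v + 2·sin(v)]].
At the point, J = [[-22.0000, -16.2500], [3.7500, 33.244990]] (det J = -670.452279).
Solving J·Δ = −F gives Δ = (-0.8805, -0.4003).
Then the next iterate is (u, v)₁ = (1.6195, 1.0997).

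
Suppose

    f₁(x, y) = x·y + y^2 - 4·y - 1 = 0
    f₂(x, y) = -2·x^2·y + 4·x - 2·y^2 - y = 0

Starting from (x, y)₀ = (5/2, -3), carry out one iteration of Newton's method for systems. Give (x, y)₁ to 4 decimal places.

(1.6329, -0.9865)

At (5/2, -3): F = (12.5000, 32.5000).
Jacobian J = [[y, x + 2·y - 4], [-4·x·y + 4, -2·x^2 - 4·y - 1]].
At the point, J = [[-3.0000, -7.5000], [34.0000, -1.5000]] (det J = 259.5000).
Solving J·Δ = −F gives Δ = (-0.8671, 2.0135).
Then the next iterate is (x, y)₁ = (1.6329, -0.9865).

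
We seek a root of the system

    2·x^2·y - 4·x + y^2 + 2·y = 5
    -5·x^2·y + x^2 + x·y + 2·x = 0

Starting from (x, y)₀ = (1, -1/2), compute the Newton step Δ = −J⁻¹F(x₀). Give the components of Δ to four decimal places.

(18.6667, 40.9167)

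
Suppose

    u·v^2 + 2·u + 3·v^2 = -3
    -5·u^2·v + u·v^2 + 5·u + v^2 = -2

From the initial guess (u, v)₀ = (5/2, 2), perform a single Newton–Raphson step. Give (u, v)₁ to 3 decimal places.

At (5/2, 2): F = (30.000, -34.000).
Jacobian J = [[v^2 + 2, 2·u·v + 6·v], [-10·u·v + v^2 + 5, -5·u^2 + 2·u·v + 2·v]].
At the point, J = [[6.000, 22.000], [-41.000, -17.250]] (det J = 798.500).
Solving J·Δ = −F gives Δ = (-0.289, -1.285).
Then the next iterate is (u, v)₁ = (2.211, 0.715).

(2.211, 0.715)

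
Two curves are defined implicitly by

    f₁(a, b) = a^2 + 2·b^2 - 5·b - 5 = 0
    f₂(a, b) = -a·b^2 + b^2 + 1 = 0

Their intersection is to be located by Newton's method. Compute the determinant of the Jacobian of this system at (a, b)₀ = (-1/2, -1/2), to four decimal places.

J = [[2·a, 4·b - 5], [-b^2, -2·a·b + 2·b]].
At the point, J = [[-1.0000, -7.0000], [-0.2500, -1.5000]].
det J = -0.2500.

-0.2500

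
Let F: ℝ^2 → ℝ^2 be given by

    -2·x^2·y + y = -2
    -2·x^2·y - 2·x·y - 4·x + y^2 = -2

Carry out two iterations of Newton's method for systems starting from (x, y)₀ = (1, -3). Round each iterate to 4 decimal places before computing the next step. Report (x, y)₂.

(0.2391, -0.8555)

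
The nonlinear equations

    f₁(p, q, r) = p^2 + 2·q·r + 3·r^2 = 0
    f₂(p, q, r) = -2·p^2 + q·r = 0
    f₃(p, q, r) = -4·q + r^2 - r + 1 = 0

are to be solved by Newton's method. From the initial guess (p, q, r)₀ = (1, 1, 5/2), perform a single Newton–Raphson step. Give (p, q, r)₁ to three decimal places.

(0.278, 0.086, 1.398)

At (1, 1, 5/2): F = (24.750, 0.500, 0.750).
Jacobian J = [[2·p, 2·r, 2·q + 6·r], [-4·p, r, q], [0, -4, 2·r - 1]].
At the point, J = [[2.000, 5.000, 17.000], [-4.000, 2.500, 1.000], [0.000, -4.000, 4.000]] (det J = 380.000).
Solving J·Δ = −F gives Δ = (-0.722, -0.914, -1.102).
Then the next iterate is (p, q, r)₁ = (0.278, 0.086, 1.398).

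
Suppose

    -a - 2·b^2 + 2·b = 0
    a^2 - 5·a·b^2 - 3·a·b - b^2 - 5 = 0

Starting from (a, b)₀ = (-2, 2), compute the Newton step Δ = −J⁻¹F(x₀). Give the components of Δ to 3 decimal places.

(0.892, -0.482)

At (-2, 2): F = (-2.000, 47.000).
Jacobian J = [[-1, -4·b + 2], [2·a - 5·b^2 - 3·b, -10·a·b - 3·a - 2·b]].
At the point, J = [[-1.000, -6.000], [-30.000, 42.000]] (det J = -222.000).
Solving J·Δ = −F gives Δ = (0.892, -0.482).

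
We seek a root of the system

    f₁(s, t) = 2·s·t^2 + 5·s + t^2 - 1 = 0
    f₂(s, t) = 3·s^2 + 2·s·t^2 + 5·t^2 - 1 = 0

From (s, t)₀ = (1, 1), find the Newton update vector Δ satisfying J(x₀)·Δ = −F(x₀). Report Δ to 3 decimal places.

(-0.880, -0.140)

At (1, 1): F = (7.000, 9.000).
Jacobian J = [[2·t^2 + 5, 4·s·t + 2·t], [6·s + 2·t^2, 4·s·t + 10·t]].
At the point, J = [[7.000, 6.000], [8.000, 14.000]] (det J = 50.000).
Solving J·Δ = −F gives Δ = (-0.880, -0.140).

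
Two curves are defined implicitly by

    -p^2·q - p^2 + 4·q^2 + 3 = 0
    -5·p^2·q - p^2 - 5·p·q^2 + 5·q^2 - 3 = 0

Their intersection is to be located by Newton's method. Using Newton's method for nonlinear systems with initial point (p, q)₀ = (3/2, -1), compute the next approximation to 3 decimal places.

At (3/2, -1): F = (7.000, 3.500).
Jacobian J = [[-2·p·q - 2·p, -p^2 + 8·q], [-10·p·q - 2·p - 5·q^2, -5·p^2 - 10·p·q + 10·q]].
At the point, J = [[0.000, -10.250], [7.000, -6.250]] (det J = 71.750).
Solving J·Δ = −F gives Δ = (0.110, 0.683).
Then the next iterate is (p, q)₁ = (1.610, -0.317).

(1.610, -0.317)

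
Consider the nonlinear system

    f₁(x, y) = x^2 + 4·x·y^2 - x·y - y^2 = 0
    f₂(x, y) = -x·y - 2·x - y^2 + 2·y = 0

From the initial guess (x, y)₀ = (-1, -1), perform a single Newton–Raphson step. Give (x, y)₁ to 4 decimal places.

(-0.8846, -0.5769)

At (-1, -1): F = (-5.0000, -2.0000).
Jacobian J = [[2·x + 4·y^2 - y, 8·x·y - x - 2·y], [-y - 2, -x - 2·y + 2]].
At the point, J = [[3.0000, 11.0000], [-1.0000, 5.0000]] (det J = 26.0000).
Solving J·Δ = −F gives Δ = (0.1154, 0.4231).
Then the next iterate is (x, y)₁ = (-0.8846, -0.5769).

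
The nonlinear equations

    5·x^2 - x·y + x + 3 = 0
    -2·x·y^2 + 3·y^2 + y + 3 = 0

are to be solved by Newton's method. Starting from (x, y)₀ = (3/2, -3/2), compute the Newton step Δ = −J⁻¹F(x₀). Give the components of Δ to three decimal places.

At (3/2, -3/2): F = (18.000, 1.500).
Jacobian J = [[10·x - y + 1, -x], [-2·y^2, -4·x·y + 6·y + 1]].
At the point, J = [[17.500, -1.500], [-4.500, 1.000]] (det J = 10.750).
Solving J·Δ = −F gives Δ = (-1.884, -9.977).

(-1.884, -9.977)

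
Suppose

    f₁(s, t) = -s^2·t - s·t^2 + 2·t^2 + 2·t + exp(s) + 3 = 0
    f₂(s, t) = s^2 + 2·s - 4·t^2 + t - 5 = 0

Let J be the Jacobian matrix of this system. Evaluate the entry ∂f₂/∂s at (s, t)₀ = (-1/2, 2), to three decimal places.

1.000

∂f₂/∂s = 2·s + 2.
At (-1/2, 2) this is 1.000.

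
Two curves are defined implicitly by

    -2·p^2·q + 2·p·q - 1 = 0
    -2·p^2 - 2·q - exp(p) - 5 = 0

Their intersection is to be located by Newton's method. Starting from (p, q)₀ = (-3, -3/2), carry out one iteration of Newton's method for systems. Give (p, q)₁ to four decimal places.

At (-3, -3/2): F = (35.0000, -20.049787).
Jacobian J = [[-4·p·q + 2·q, -2·p^2 + 2·p], [-4·p - exp(p), -2]].
At the point, J = [[-21.0000, -24.0000], [11.950213, -2.0000]] (det J = 328.805110).
Solving J·Δ = −F gives Δ = (1.6764, -0.0085).
Then the next iterate is (p, q)₁ = (-1.3236, -1.5085).

(-1.3236, -1.5085)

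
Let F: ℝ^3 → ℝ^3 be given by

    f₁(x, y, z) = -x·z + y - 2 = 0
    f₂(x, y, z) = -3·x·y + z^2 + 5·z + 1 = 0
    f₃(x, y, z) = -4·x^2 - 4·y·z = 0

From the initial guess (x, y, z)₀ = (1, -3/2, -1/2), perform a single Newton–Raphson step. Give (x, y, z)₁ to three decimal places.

(1.789, 2.118, 0.513)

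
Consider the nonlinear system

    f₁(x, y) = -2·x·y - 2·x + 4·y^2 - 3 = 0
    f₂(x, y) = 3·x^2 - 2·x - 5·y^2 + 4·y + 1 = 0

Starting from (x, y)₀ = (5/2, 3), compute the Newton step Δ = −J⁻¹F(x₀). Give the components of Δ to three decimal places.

At (5/2, 3): F = (13.000, -18.250).
Jacobian J = [[-2·y - 2, -2·x + 8·y], [6·x - 2, -10·y + 4]].
At the point, J = [[-8.000, 19.000], [13.000, -26.000]] (det J = -39.000).
Solving J·Δ = −F gives Δ = (0.224, -0.590).

(0.224, -0.590)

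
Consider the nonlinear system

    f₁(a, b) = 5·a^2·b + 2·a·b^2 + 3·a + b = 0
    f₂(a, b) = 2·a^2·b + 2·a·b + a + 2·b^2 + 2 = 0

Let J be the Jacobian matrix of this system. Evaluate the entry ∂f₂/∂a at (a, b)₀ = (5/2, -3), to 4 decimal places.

∂f₂/∂a = 4·a·b + 2·b + 1.
At (5/2, -3) this is -35.0000.

-35.0000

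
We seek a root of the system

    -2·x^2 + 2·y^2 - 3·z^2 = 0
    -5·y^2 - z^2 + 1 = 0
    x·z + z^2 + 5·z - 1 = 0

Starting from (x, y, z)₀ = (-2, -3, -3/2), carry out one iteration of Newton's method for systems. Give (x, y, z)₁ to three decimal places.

At (-2, -3, -3/2): F = (3.250, -46.250, -3.250).
Jacobian J = [[-4·x, 4·y, -6·z], [0, -10·y, -2·z], [z, 0, x + 2·z + 5]].
At the point, J = [[8.000, -12.000, 9.000], [0.000, 30.000, 3.000], [-1.500, 0.000, 0.000]] (det J = 459.000).
Solving J·Δ = −F gives Δ = (-2.167, 1.222, 3.194).
Then the next iterate is (x, y, z)₁ = (-4.167, -1.778, 1.694).

(-4.167, -1.778, 1.694)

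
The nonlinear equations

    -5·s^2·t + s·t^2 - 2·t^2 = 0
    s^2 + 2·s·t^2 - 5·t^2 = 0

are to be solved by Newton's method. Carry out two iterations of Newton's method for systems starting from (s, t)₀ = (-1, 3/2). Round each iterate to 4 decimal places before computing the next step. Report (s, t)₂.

(-0.5060, 0.4627)

At (-1, 3/2): F = (-14.2500, -14.7500).
Jacobian J = [[-10·s·t + t^2, -5·s^2 + 2·s·t - 4·t], [2·s + 2·t^2, 4·s·t - 10·t]].
At the point, J = [[17.2500, -14.0000], [2.5000, -21.0000]] (det J = -327.2500).
Solving J·Δ = −F gives Δ = (0.2834, -0.6686).
Then the next iterate is (s, t)₁ = (-0.7166, 0.8314).
Round to (-0.7166, 0.8314) and repeat: F = (-4.012469, -3.933279), J = [[6.649038, -7.084740], [-0.050748, -10.697125]].
Δ = (0.2106, -0.3687), so (s, t)₂ = (-0.5060, 0.4627).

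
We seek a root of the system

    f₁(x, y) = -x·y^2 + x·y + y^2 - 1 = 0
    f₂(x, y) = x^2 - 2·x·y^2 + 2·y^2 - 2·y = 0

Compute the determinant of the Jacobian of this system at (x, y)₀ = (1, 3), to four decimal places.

J = [[-y^2 + y, -2·x·y + x + 2·y], [2·x - 2·y^2, -4·x·y + 4·y - 2]].
At the point, J = [[-6.0000, 1.0000], [-16.0000, -2.0000]].
det J = 28.0000.

28.0000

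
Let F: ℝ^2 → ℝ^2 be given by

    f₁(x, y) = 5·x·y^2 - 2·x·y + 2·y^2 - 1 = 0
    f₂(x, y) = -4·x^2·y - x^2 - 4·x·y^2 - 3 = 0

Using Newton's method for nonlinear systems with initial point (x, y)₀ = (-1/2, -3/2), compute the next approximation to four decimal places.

(-0.2143, -1.6786)

At (-1/2, -3/2): F = (-3.6250, 2.7500).
Jacobian J = [[5·y^2 - 2·y, 10·x·y - 2·x + 4·y], [-8·x·y - 2·x - 4·y^2, -4·x^2 - 8·x·y]].
At the point, J = [[14.2500, 2.5000], [-14.0000, -7.0000]] (det J = -64.7500).
Solving J·Δ = −F gives Δ = (0.2857, -0.1786).
Then the next iterate is (x, y)₁ = (-0.2143, -1.6786).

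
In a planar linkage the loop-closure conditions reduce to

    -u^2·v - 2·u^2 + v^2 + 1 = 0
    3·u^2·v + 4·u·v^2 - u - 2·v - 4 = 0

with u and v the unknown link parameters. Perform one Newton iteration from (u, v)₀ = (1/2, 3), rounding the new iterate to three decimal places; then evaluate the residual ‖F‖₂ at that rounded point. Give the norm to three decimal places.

2.145

At (1/2, 3): F = (8.750, 9.750).
Jacobian J = [[-2·u·v - 4·u, -u^2 + 2·v], [6·u·v + 4·v^2 - 1, 3·u^2 + 8·u·v - 2]].
At the point, J = [[-5.000, 5.750], [44.000, 10.750]] (det J = -306.750).
Solving J·Δ = −F gives Δ = (0.124, -1.414).
Then the next iterate is (u, v)₁ = (0.624, 1.586).
Re-evaluating at (0.624, 1.586): F = (2.11909, 0.33508), so ‖F‖₂ = 2.145.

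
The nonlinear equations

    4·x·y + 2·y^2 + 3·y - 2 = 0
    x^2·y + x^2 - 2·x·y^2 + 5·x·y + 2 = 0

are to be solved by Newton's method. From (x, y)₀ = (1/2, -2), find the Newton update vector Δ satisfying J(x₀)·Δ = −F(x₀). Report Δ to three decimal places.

At (1/2, -2): F = (-4.000, -7.250).
Jacobian J = [[4·y, 4·x + 4·y + 3], [2·x·y + 2·x - 2·y^2 + 5·y, x^2 - 4·x·y + 5·x]].
At the point, J = [[-8.000, -3.000], [-19.000, 6.750]] (det J = -111.000).
Solving J·Δ = −F gives Δ = (-0.439, -0.162).

(-0.439, -0.162)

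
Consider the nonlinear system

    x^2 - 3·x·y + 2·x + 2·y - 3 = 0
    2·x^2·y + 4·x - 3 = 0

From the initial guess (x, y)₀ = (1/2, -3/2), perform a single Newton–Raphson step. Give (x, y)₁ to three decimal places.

At (1/2, -3/2): F = (-2.500, -1.750).
Jacobian J = [[2·x - 3·y + 2, -3·x + 2], [4·x·y + 4, 2·x^2]].
At the point, J = [[7.500, 0.500], [1.000, 0.500]] (det J = 3.250).
Solving J·Δ = −F gives Δ = (0.115, 3.269).
Then the next iterate is (x, y)₁ = (0.615, 1.769).

(0.615, 1.769)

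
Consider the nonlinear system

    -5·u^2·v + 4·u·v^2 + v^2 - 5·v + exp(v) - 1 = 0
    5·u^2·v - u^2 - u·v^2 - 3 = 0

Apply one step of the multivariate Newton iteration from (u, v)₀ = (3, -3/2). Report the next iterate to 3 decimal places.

(1.858, -1.029)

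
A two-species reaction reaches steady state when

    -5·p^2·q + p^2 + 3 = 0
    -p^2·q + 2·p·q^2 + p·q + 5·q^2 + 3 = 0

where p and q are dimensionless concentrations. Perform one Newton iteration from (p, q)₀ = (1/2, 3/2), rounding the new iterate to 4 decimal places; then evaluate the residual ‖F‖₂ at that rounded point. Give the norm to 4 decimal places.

4.9410

At (1/2, 3/2): F = (1.3750, 16.8750).
Jacobian J = [[-10·p·q + 2·p, -5·p^2], [-2·p·q + 2·q^2 + q, -p^2 + 4·p·q + p + 10·q]].
At the point, J = [[-6.5000, -1.2500], [4.5000, 18.2500]] (det J = -113.0000).
Solving J·Δ = −F gives Δ = (0.4087, -1.0254).
Then the next iterate is (p, q)₁ = (0.9087, 0.4746).
Re-evaluating at (0.9087, 0.4746): F = (1.866265, 4.574961), so ‖F‖₂ = 4.9410.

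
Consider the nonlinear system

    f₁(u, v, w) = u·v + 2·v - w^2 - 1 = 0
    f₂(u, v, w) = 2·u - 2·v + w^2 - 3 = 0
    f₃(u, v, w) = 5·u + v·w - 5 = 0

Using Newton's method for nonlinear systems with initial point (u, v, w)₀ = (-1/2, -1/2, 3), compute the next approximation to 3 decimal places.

(2.091, -2.226, 0.561)

At (-1/2, -1/2, 3): F = (-10.750, 6.000, -9.000).
Jacobian J = [[v, u + 2, -2·w], [2, -2, 2·w], [5, w, v]].
At the point, J = [[-0.500, 1.500, -6.000], [2.000, -2.000, 6.000], [5.000, 3.000, -0.500]] (det J = -41.000).
Solving J·Δ = −F gives Δ = (2.591, -1.726, -2.439).
Then the next iterate is (u, v, w)₁ = (2.091, -2.226, 0.561).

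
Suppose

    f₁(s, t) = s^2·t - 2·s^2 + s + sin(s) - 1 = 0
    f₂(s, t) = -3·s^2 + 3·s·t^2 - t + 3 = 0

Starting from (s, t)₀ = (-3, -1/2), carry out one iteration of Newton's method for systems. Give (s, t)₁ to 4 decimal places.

At (-3, -1/2): F = (-26.641120, -25.7500).
Jacobian J = [[2·s·t - 4·s + cos(s) + 1, s^2], [-6·s + 3·t^2, 6·s·t - 1]].
At the point, J = [[15.010008, 9.0000], [18.7500, 8.0000]] (det J = -48.669940).
Solving J·Δ = −F gives Δ = (0.3826, 2.3220).
Then the next iterate is (s, t)₁ = (-2.6174, 1.8220).

(-2.6174, 1.8220)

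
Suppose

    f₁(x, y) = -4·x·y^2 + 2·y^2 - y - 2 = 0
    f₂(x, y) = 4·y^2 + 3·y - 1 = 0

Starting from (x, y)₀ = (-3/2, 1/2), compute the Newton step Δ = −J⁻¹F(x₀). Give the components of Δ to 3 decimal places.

At (-3/2, 1/2): F = (-0.500, 1.500).
Jacobian J = [[-4·y^2, -8·x·y + 4·y - 1], [0, 8·y + 3]].
At the point, J = [[-1.000, 7.000], [0.000, 7.000]] (det J = -7.000).
Solving J·Δ = −F gives Δ = (-2.000, -0.214).

(-2.000, -0.214)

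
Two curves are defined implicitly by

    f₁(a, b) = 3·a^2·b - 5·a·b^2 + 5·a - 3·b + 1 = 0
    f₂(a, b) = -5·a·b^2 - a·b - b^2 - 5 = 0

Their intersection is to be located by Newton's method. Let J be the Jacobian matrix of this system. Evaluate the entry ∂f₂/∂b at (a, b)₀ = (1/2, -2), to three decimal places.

13.500

∂f₂/∂b = -10·a·b - a - 2·b.
At (1/2, -2) this is 13.500.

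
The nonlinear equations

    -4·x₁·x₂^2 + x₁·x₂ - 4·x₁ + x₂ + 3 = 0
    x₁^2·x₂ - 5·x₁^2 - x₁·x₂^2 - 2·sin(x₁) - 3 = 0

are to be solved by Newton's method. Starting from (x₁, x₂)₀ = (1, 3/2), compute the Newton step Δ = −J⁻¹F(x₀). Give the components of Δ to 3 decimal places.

(-1.125, 0.594)

At (1, 3/2): F = (-7.000, -10.43294).
Jacobian J = [[-4·x₂^2 + x₂ - 4, -8·x₁·x₂ + x₁ + 1], [2·x₁·x₂ - 10·x₁ - x₂^2 - 2·cos(x₁), x₁^2 - 2·x₁·x₂]].
At the point, J = [[-11.500, -10.000], [-10.33060, -2.000]] (det J = -80.30605).
Solving J·Δ = −F gives Δ = (-1.125, 0.594).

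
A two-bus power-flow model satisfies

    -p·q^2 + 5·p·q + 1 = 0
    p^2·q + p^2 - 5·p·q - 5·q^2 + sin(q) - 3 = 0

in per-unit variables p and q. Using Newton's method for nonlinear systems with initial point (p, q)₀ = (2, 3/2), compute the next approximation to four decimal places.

At (2, 3/2): F = (11.5000, -18.252505).
Jacobian J = [[-q^2 + 5·q, -2·p·q + 5·p], [2·p·q + 2·p - 5·q, p^2 - 5·p - 10·q + cos(q)]].
At the point, J = [[5.2500, 4.0000], [2.5000, -20.929263]] (det J = -119.878630).
Solving J·Δ = −F gives Δ = (-1.3987, -1.0392).
Then the next iterate is (p, q)₁ = (0.6013, 0.4608).

(0.6013, 0.4608)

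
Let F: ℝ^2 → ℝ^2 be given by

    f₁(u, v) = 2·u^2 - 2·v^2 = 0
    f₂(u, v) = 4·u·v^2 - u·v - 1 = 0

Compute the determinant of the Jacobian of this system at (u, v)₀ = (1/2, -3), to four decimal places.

J = [[4·u, -4·v], [4·v^2 - v, 8·u·v - u]].
At the point, J = [[2.0000, 12.0000], [39.0000, -12.5000]].
det J = -493.0000.

-493.0000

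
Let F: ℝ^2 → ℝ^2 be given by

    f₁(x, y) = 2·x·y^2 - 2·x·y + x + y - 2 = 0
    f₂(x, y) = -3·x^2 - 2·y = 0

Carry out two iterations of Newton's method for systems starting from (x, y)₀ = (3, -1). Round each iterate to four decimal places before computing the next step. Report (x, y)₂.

At (3, -1): F = (12.0000, -25.0000).
Jacobian J = [[2·y^2 - 2·y + 1, 4·x·y - 2·x + 1], [-6·x, -2]].
At the point, J = [[5.0000, -17.0000], [-18.0000, -2.0000]] (det J = -316.0000).
Solving J·Δ = −F gives Δ = (-1.4209, 0.2880).
Then the next iterate is (x, y)₁ = (1.5791, -0.7120).
Round to (1.5791, -0.7120) and repeat: F = (2.716769, -6.056670), J = [[3.437888, -6.655477], [-9.4746, -2.0000]].
Δ = (-0.6541, 0.0703), so (x, y)₂ = (0.9250, -0.6417).

(0.9250, -0.6417)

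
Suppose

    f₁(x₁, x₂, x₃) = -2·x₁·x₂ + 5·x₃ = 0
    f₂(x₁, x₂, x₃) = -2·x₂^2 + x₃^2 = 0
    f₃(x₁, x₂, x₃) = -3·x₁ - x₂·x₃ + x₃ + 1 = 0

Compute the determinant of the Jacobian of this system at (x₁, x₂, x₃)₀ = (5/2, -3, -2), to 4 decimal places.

J = [[-2·x₂, -2·x₁, 5], [0, -4·x₂, 2·x₃], [-3, -x₃, -x₂ + 1]].
At the point, J = [[6.0000, -5.0000, 5.0000], [0.0000, 12.0000, -4.0000], [-3.0000, 2.0000, 4.0000]].
det J = 456.0000.

456.0000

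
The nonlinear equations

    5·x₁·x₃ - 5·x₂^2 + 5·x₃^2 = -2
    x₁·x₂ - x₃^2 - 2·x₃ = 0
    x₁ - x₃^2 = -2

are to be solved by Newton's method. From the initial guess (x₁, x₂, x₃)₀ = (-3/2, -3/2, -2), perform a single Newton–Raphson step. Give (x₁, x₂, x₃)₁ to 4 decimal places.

(0.3027, -1.2369, -1.5757)

At (-3/2, -3/2, -2): F = (25.7500, 2.2500, -3.5000).
Jacobian J = [[5·x₃, -10·x₂, 5·x₁ + 10·x₃], [x₂, x₁, -2·x₃ - 2], [1, 0, -2·x₃]].
At the point, J = [[-10.0000, 15.0000, -27.5000], [-1.5000, -1.5000, 2.0000], [1.0000, 0.0000, 4.0000]] (det J = 138.7500).
Solving J·Δ = −F gives Δ = (1.8027, 0.2631, 0.4243).
Then the next iterate is (x₁, x₂, x₃)₁ = (0.3027, -1.2369, -1.5757).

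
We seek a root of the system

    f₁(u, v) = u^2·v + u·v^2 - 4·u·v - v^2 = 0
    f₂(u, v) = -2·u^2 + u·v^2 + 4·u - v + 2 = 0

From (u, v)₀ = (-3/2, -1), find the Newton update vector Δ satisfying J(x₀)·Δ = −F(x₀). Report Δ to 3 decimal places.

At (-3/2, -1): F = (-10.750, -9.000).
Jacobian J = [[2·u·v + v^2 - 4·v, u^2 + 2·u·v - 4·u - 2·v], [-4·u + v^2 + 4, 2·u·v - 1]].
At the point, J = [[8.000, 13.250], [11.000, 2.000]] (det J = -129.750).
Solving J·Δ = −F gives Δ = (0.753, 0.356).

(0.753, 0.356)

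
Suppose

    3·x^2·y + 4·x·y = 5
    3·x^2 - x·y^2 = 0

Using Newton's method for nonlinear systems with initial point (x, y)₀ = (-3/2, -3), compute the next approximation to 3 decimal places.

At (-3/2, -3): F = (-7.250, 20.250).
Jacobian J = [[6·x·y + 4·y, 3·x^2 + 4·x], [6·x - y^2, -2·x·y]].
At the point, J = [[15.000, 0.750], [-18.000, -9.000]] (det J = -121.500).
Solving J·Δ = −F gives Δ = (0.412, 1.426).
Then the next iterate is (x, y)₁ = (-1.088, -1.574).

(-1.088, -1.574)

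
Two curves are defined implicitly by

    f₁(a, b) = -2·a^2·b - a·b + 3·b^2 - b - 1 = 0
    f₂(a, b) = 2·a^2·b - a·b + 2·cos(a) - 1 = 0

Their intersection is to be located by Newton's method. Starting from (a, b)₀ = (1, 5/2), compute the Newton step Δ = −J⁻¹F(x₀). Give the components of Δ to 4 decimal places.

(-0.2698, -1.0111)

At (1, 5/2): F = (7.7500, 2.580605).
Jacobian J = [[-4·a·b - b, -2·a^2 - a + 6·b - 1], [4·a·b - b - 2·sin(a), 2·a^2 - a]].
At the point, J = [[-12.5000, 11.0000], [5.817058, 1.0000]] (det J = -76.487638).
Solving J·Δ = −F gives Δ = (-0.2698, -1.0111).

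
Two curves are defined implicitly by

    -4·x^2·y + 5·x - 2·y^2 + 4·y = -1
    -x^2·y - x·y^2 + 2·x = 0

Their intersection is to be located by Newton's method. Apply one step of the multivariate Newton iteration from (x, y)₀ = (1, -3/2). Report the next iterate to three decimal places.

At (1, -3/2): F = (1.500, 1.250).
Jacobian J = [[-8·x·y + 5, -4·x^2 - 4·y + 4], [-2·x·y - y^2 + 2, -x^2 - 2·x·y]].
At the point, J = [[17.000, 6.000], [2.750, 2.000]] (det J = 17.500).
Solving J·Δ = −F gives Δ = (0.257, -0.979).
Then the next iterate is (x, y)₁ = (1.257, -2.479).

(1.257, -2.479)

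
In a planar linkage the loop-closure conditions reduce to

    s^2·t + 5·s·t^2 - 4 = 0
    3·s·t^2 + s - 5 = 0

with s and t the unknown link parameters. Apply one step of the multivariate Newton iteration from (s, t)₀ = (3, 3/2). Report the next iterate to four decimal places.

(1.5789, 1.2320)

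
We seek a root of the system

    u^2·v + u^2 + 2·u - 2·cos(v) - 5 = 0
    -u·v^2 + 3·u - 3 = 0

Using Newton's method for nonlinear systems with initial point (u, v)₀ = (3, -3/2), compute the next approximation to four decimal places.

At (3, -3/2): F = (-3.641474, -0.7500).
Jacobian J = [[2·u·v + 2·u + 2, u^2 + 2·sin(v)], [-v^2 + 3, -2·u·v]].
At the point, J = [[-1.0000, 7.005010], [0.7500, 9.0000]] (det J = -14.253758).
Solving J·Δ = −F gives Δ = (-1.9307, 0.2442).
Then the next iterate is (u, v)₁ = (1.0693, -1.2558).

(1.0693, -1.2558)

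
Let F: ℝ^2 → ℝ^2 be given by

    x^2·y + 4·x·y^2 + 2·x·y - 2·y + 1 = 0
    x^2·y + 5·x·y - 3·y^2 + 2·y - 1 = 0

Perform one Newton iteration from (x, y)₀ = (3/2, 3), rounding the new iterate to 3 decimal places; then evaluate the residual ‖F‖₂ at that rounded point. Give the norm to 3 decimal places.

18.984

At (3/2, 3): F = (64.750, 7.250).
Jacobian J = [[2·x·y + 4·y^2 + 2·y, x^2 + 8·x·y + 2·x - 2], [2·x·y + 5·y, x^2 + 5·x - 6·y + 2]].
At the point, J = [[51.000, 39.250], [24.000, -6.250]] (det J = -1260.750).
Solving J·Δ = −F gives Δ = (-0.547, -0.939).
Then the next iterate is (x, y)₁ = (0.953, 2.061).
Re-evaluating at (0.953, 2.061): F = (18.87040, 2.07132), so ‖F‖₂ = 18.984.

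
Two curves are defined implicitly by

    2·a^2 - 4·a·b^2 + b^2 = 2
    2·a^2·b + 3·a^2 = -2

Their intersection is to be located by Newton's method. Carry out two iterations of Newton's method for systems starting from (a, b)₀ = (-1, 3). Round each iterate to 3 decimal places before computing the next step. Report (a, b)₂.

(0.036, 2.071)

At (-1, 3): F = (45.000, 11.000).
Jacobian J = [[4·a - 4·b^2, -8·a·b + 2·b], [4·a·b + 6·a, 2·a^2]].
At the point, J = [[-40.000, 30.000], [-18.000, 2.000]] (det J = 460.000).
Solving J·Δ = −F gives Δ = (0.522, -0.804).
Then the next iterate is (a, b)₁ = (-0.478, 2.196).
Round to (-0.478, 2.196) and repeat: F = (12.49984, 3.68895), J = [[-21.20166, 12.78950], [-7.06675, 0.45697]].
Δ = (0.514, -0.125), so (a, b)₂ = (0.036, 2.071).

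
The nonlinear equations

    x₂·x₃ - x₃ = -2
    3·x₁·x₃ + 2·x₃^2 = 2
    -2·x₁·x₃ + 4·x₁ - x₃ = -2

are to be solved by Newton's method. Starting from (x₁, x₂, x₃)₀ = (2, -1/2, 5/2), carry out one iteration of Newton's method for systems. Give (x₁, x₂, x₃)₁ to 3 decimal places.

(-2.070, 0.388, 2.814)

At (2, -1/2, 5/2): F = (-1.750, 25.500, -2.500).
Jacobian J = [[0, x₃, x₂ - 1], [3·x₃, 0, 3·x₁ + 4·x₃], [-2·x₃ + 4, 0, -2·x₁ - 1]].
At the point, J = [[0.000, 2.500, -1.500], [7.500, 0.000, 16.000], [-1.000, 0.000, -5.000]] (det J = 53.750).
Solving J·Δ = −F gives Δ = (-4.070, 0.888, 0.314).
Then the next iterate is (x₁, x₂, x₃)₁ = (-2.070, 0.388, 2.814).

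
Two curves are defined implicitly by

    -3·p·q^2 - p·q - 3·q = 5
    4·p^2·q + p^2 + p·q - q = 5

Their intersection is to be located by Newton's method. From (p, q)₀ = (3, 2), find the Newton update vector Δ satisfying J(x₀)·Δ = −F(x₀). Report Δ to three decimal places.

At (3, 2): F = (-53.000, 80.000).
Jacobian J = [[-3·q^2 - q, -6·p·q - p - 3], [8·p·q + 2·p + q, 4·p^2 + p - 1]].
At the point, J = [[-14.000, -42.000], [56.000, 38.000]] (det J = 1820.000).
Solving J·Δ = −F gives Δ = (-0.740, -1.015).

(-0.740, -1.015)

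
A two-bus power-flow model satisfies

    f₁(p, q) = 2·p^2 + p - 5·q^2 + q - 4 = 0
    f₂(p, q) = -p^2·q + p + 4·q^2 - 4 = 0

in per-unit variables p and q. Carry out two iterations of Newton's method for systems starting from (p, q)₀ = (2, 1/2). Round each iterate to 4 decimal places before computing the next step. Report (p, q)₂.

At (2, 1/2): F = (5.2500, -3.0000).
Jacobian J = [[4·p + 1, -10·q + 1], [-2·p·q + 1, -p^2 + 8·q]].
At the point, J = [[9.0000, -4.0000], [-1.0000, 0.0000]] (det J = -4.0000).
Solving J·Δ = −F gives Δ = (-3.0000, -5.4375).
Then the next iterate is (p, q)₁ = (-1.0000, -4.9375).
Round to (-1.0000, -4.9375) and repeat: F = (-129.832031, 97.453125), J = [[-3.0000, 50.3750], [-8.8750, -40.5000]].
Δ = (-0.6138, 2.5408), so (p, q)₂ = (-1.6138, -2.3967).

(-1.6138, -2.3967)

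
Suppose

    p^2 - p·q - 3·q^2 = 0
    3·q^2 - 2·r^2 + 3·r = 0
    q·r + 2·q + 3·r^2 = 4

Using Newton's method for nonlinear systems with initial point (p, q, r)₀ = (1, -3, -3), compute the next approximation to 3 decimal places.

(2.226, -2.008, -1.809)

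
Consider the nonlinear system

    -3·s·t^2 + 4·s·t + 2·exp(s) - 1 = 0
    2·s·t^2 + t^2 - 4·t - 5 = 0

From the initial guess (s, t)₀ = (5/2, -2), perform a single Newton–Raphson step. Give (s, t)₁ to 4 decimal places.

At (5/2, -2): F = (-26.635012, 27.0000).
Jacobian J = [[-3·t^2 + 4·t + 2·exp(s), -6·s·t + 4·s], [2·t^2, 4·s·t + 2·t - 4]].
At the point, J = [[4.364988, 40.0000], [8.0000, -28.0000]] (det J = -442.219662).
Solving J·Δ = −F gives Δ = (-0.7558, 0.7483).
Then the next iterate is (s, t)₁ = (1.7442, -1.2517).

(1.7442, -1.2517)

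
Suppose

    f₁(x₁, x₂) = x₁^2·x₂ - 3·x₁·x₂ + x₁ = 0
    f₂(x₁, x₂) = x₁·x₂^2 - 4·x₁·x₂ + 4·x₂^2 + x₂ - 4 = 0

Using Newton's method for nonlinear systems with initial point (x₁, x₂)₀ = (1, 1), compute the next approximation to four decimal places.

(-0.8333, 0.5000)

At (1, 1): F = (-1.0000, -2.0000).
Jacobian J = [[2·x₁·x₂ - 3·x₂ + 1, x₁^2 - 3·x₁], [x₂^2 - 4·x₂, 2·x₁·x₂ - 4·x₁ + 8·x₂ + 1]].
At the point, J = [[0.0000, -2.0000], [-3.0000, 7.0000]] (det J = -6.0000).
Solving J·Δ = −F gives Δ = (-1.8333, -0.5000).
Then the next iterate is (x₁, x₂)₁ = (-0.8333, 0.5000).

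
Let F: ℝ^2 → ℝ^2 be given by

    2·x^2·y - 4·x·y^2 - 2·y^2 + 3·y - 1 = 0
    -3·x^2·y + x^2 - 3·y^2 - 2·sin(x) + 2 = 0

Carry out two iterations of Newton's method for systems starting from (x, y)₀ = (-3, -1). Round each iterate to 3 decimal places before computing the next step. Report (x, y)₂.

At (-3, -1): F = (-12.000, 35.28224).
Jacobian J = [[4·x·y - 4·y^2, 2·x^2 - 8·x·y - 4·y + 3], [-6·x·y + 2·x - 2·cos(x), -3·x^2 - 6·y]].
At the point, J = [[8.000, 1.000], [-22.02002, -21.000]] (det J = -145.97998).
Solving J·Δ = −F gives Δ = (1.485, 0.123).
Then the next iterate is (x, y)₁ = (-1.515, -0.877).
Round to (-1.515, -0.877) and repeat: F = (-4.53416, 10.02346), J = [[2.23810, 0.46921], [-11.11346, -1.62367]].
Δ = (-1.682, 17.687), so (x, y)₂ = (-3.197, 16.810).

(-3.197, 16.810)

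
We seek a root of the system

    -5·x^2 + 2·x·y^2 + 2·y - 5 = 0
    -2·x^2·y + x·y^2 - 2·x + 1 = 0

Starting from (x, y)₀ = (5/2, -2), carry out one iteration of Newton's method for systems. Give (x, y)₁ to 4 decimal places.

At (5/2, -2): F = (-20.2500, 31.0000).
Jacobian J = [[-10·x + 2·y^2, 4·x·y + 2], [-4·x·y + y^2 - 2, -2·x^2 + 2·x·y]].
At the point, J = [[-17.0000, -18.0000], [22.0000, -22.5000]] (det J = 778.5000).
Solving J·Δ = −F gives Δ = (-1.3020, 0.1047).
Then the next iterate is (x, y)₁ = (1.1980, -1.8953).

(1.1980, -1.8953)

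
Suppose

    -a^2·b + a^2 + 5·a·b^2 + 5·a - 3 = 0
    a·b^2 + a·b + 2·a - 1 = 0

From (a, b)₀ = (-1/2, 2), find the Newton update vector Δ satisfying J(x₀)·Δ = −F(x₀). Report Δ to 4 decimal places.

(0.6985, 0.2353)

At (-1/2, 2): F = (-15.7500, -5.0000).
Jacobian J = [[-2·a·b + 2·a + 5·b^2 + 5, -a^2 + 10·a·b], [b^2 + b + 2, 2·a·b + a]].
At the point, J = [[26.0000, -10.2500], [8.0000, -2.5000]] (det J = 17.0000).
Solving J·Δ = −F gives Δ = (0.6985, 0.2353).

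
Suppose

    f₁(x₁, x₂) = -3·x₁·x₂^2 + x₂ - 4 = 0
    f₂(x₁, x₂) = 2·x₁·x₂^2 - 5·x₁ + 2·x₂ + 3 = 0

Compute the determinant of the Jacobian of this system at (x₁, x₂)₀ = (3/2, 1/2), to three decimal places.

-19.500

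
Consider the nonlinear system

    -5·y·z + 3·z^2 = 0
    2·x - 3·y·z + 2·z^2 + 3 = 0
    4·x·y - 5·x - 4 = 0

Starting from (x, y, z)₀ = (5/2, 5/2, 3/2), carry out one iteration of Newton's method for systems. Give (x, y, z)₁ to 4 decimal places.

At (5/2, 5/2, 3/2): F = (-12.0000, 1.2500, 8.5000).
Jacobian J = [[0, -5·z, -5·y + 6·z], [2, -3·z, -3·y + 4·z], [4·y - 5, 4·x, 0]].
At the point, J = [[0.0000, -7.5000, -3.5000], [2.0000, -4.5000, -1.5000], [5.0000, 10.0000, 0.0000]] (det J = -92.5000).
Solving J·Δ = −F gives Δ = (-2.8324, 0.5662, -4.6419).
Then the next iterate is (x, y, z)₁ = (-0.3324, 3.0662, -3.1419).

(-0.3324, 3.0662, -3.1419)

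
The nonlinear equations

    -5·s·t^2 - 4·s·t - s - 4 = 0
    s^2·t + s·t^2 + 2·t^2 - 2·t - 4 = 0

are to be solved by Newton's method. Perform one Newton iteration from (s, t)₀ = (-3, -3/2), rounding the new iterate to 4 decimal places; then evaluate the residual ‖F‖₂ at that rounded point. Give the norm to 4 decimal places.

5.5792

At (-3, -3/2): F = (14.7500, -16.7500).
Jacobian J = [[-5·t^2 - 4·t - 1, -10·s·t - 4·s], [2·s·t + t^2, s^2 + 2·s·t + 4·t - 2]].
At the point, J = [[-6.2500, -33.0000], [11.2500, 10.0000]] (det J = 308.7500).
Solving J·Δ = −F gives Δ = (1.3126, 0.1984).
Then the next iterate is (s, t)₁ = (-1.6874, -1.3016).
Re-evaluating at (-1.6874, -1.3016): F = (3.195770, -4.573275), so ‖F‖₂ = 5.5792.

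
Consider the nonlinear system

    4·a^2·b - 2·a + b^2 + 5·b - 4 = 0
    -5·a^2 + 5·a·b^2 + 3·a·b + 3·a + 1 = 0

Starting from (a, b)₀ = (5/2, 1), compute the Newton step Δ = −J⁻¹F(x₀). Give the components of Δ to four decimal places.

(-0.7773, -0.2502)

At (5/2, 1): F = (22.0000, -2.7500).
Jacobian J = [[8·a·b - 2, 4·a^2 + 2·b + 5], [-10·a + 5·b^2 + 3·b + 3, 10·a·b + 3·a]].
At the point, J = [[18.0000, 32.0000], [-14.0000, 32.5000]] (det J = 1033.0000).
Solving J·Δ = −F gives Δ = (-0.7773, -0.2502).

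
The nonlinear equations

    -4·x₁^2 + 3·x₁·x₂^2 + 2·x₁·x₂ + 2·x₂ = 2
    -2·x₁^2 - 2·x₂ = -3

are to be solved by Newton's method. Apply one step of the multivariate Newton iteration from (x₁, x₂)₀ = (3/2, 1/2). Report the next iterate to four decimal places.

At (3/2, 1/2): F = (-7.3750, -2.5000).
Jacobian J = [[-8·x₁ + 3·x₂^2 + 2·x₂, 6·x₁·x₂ + 2·x₁ + 2], [-4·x₁, -2]].
At the point, J = [[-10.2500, 9.5000], [-6.0000, -2.0000]] (det J = 77.5000).
Solving J·Δ = −F gives Δ = (-0.4968, 0.2403).
Then the next iterate is (x₁, x₂)₁ = (1.0032, 0.7403).

(1.0032, 0.7403)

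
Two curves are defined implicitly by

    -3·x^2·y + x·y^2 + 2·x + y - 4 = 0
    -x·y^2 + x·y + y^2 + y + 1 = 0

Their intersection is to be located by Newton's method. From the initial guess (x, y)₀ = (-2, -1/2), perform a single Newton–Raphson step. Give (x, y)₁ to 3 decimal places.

(-5.909, 0.795)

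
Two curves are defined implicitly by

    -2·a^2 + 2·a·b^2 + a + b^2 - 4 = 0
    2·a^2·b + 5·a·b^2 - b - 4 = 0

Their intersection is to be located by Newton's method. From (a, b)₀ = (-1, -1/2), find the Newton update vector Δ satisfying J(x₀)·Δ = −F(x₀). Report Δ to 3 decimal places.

At (-1, -1/2): F = (-7.250, -5.750).
Jacobian J = [[-4·a + 2·b^2 + 1, 4·a·b + 2·b], [4·a·b + 5·b^2, 2·a^2 + 10·a·b - 1]].
At the point, J = [[5.500, 1.000], [3.250, 6.000]] (det J = 29.750).
Solving J·Δ = −F gives Δ = (1.269, 0.271).

(1.269, 0.271)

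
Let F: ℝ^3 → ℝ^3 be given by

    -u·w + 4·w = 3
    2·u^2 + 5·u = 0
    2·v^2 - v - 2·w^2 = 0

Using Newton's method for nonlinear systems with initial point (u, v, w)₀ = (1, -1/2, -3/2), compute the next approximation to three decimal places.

At (1, -1/2, -3/2): F = (-7.500, 7.000, -3.500).
Jacobian J = [[-w, 0, -u + 4], [4·u + 5, 0, 0], [0, 4·v - 1, -4·w]].
At the point, J = [[1.500, 0.000, 3.000], [9.000, 0.000, 0.000], [0.000, -3.000, 6.000]] (det J = -81.000).
Solving J·Δ = −F gives Δ = (-0.778, 4.611, 2.889).
Then the next iterate is (u, v, w)₁ = (0.222, 4.111, 1.389).

(0.222, 4.111, 1.389)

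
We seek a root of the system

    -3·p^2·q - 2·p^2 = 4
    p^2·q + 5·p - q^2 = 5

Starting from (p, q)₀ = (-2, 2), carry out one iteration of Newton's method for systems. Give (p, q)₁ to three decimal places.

(-5.667, -10.778)

At (-2, 2): F = (-36.000, -11.000).
Jacobian J = [[-6·p·q - 4·p, -3·p^2], [2·p·q + 5, p^2 - 2·q]].
At the point, J = [[32.000, -12.000], [-3.000, 0.000]] (det J = -36.000).
Solving J·Δ = −F gives Δ = (-3.667, -12.778).
Then the next iterate is (p, q)₁ = (-5.667, -10.778).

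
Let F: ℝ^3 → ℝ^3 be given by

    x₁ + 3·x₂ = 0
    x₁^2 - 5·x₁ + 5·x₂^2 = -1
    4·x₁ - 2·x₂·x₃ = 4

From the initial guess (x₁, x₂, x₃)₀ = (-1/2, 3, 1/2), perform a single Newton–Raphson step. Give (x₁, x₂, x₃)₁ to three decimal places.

(-2.766, 0.922, -2.164)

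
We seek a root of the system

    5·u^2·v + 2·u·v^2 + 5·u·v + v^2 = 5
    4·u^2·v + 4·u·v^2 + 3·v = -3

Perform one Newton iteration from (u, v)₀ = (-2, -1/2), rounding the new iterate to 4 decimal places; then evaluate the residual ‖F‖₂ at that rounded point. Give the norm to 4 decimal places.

4.0119

At (-2, -1/2): F = (-10.7500, -8.5000).
Jacobian J = [[10·u·v + 2·v^2 + 5·v, 5·u^2 + 4·u·v + 5·u + 2·v], [8·u·v + 4·v^2, 4·u^2 + 8·u·v + 3]].
At the point, J = [[8.0000, 13.0000], [9.0000, 27.0000]] (det J = 99.0000).
Solving J·Δ = −F gives Δ = (1.8157, -0.2904).
Then the next iterate is (u, v)₁ = (-0.1843, -0.7904).
Re-evaluating at (-0.1843, -0.7904): F = (-4.011426, 0.060859), so ‖F‖₂ = 4.0119.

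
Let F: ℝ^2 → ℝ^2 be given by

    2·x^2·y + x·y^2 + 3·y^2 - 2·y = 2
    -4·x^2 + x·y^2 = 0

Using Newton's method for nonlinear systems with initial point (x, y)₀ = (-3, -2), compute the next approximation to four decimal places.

(0.2143, -5.5000)

At (-3, -2): F = (-34.0000, -48.0000).
Jacobian J = [[4·x·y + y^2, 2·x^2 + 2·x·y + 6·y - 2], [-8·x + y^2, 2·x·y]].
At the point, J = [[28.0000, 16.0000], [28.0000, 12.0000]] (det J = -112.0000).
Solving J·Δ = −F gives Δ = (3.2143, -3.5000).
Then the next iterate is (x, y)₁ = (0.2143, -5.5000).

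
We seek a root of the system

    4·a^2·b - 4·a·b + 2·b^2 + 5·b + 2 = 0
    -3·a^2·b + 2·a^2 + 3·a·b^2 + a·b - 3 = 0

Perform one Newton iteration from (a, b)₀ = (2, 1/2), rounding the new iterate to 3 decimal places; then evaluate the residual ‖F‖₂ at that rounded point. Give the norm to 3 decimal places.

At (2, 1/2): F = (9.000, 1.500).
Jacobian J = [[8·a·b - 4·b, 4·a^2 - 4·a + 4·b + 5], [-6·a·b + 4·a + 3·b^2 + b, -3·a^2 + 6·a·b + a]].
At the point, J = [[6.000, 15.000], [3.250, -4.000]] (det J = -72.750).
Solving J·Δ = −F gives Δ = (-0.804, -0.278).
Then the next iterate is (a, b)₁ = (1.196, 0.222).
Re-evaluating at (1.196, 0.222): F = (3.41673, -0.64948), so ‖F‖₂ = 3.478.

3.478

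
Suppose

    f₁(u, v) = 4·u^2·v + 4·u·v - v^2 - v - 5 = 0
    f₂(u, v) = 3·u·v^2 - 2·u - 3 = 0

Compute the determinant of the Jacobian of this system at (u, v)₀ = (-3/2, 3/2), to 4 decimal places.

166.7500

J = [[8·u·v + 4·v, 4·u^2 + 4·u - 2·v - 1], [3·v^2 - 2, 6·u·v]].
At the point, J = [[-12.0000, -1.0000], [4.7500, -13.5000]].
det J = 166.7500.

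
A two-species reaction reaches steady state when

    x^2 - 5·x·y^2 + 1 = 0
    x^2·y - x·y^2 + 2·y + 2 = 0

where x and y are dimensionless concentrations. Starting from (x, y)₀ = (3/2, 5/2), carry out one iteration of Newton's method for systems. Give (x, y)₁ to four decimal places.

At (3/2, 5/2): F = (-43.6250, 3.2500).
Jacobian J = [[2·x - 5·y^2, -10·x·y], [2·x·y - y^2, x^2 - 2·x·y + 2]].
At the point, J = [[-28.2500, -37.5000], [1.2500, -3.2500]] (det J = 138.6875).
Solving J·Δ = −F gives Δ = (-1.9011, 0.2688).
Then the next iterate is (x, y)₁ = (-0.4011, 2.7688).

(-0.4011, 2.7688)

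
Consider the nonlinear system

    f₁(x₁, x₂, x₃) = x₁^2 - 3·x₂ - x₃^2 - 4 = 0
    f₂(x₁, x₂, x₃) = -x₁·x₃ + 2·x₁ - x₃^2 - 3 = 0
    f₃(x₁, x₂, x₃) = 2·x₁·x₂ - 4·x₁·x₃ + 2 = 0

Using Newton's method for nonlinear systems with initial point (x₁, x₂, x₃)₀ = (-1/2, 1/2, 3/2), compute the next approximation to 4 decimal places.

(-0.4016, 0.1475, -0.6803)

At (-1/2, 1/2, 3/2): F = (-7.5000, -5.5000, 4.5000).
Jacobian J = [[2·x₁, -3, -2·x₃], [-x₃ + 2, 0, -x₁ - 2·x₃], [2·x₂ - 4·x₃, 2·x₁, -4·x₁]].
At the point, J = [[-1.0000, -3.0000, -3.0000], [0.5000, 0.0000, -2.5000], [-5.0000, -1.0000, 2.0000]] (det J = -30.5000).
Solving J·Δ = −F gives Δ = (0.0984, -0.3525, -2.1803).
Then the next iterate is (x₁, x₂, x₃)₁ = (-0.4016, 0.1475, -0.6803).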